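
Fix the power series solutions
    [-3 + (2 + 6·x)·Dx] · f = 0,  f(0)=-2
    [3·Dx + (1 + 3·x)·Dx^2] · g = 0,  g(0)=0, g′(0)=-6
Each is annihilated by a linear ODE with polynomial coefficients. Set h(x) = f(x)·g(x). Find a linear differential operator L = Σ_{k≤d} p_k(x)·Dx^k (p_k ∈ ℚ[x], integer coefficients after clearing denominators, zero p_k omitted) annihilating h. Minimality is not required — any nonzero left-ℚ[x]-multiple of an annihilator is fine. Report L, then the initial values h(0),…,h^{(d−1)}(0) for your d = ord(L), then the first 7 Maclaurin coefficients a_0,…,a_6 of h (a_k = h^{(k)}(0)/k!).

L = 9 + (4 + 24·x + 36·x^2)·Dx^2  (order 2).
h: a_k = 0, 12, 0, -9/2, 27/2, -5751/160, 7533/80, …
ICs: h(0) = 0, h′(0) = 12.

f: a_k = -2, -3, 9/4, -27/8, 405/64, -1701/128, 15309/512, …
g: a_k = 0, -6, 9, -18, 81/2, -486/5, 243, …
L₀ := L_f ⊗_s L_g (sym. prod.), ord ≤ 2.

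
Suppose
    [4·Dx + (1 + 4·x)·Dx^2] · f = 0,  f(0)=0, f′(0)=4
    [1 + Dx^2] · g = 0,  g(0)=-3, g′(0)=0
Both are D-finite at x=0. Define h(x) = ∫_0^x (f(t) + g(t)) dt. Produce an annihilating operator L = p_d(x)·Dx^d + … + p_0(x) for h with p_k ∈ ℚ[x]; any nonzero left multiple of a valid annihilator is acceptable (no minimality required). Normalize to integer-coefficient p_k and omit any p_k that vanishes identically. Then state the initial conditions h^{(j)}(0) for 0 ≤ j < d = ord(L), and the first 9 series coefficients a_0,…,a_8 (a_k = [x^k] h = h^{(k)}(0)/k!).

L = (388 + 32·x + 64·x^2)·Dx^2 + (33 + 140·x + 48·x^2 + 64·x^3)·Dx^3 + (388 + 32·x + 64·x^2)·Dx^4 + (33 + 140·x + 48·x^2 + 64·x^3)·Dx^5  (order 5).
h: a_k = 0, -3, 2, -13/6, 16/3, -513/40, 512/15, -54613/560, 2048/7, …
ICs: h(0) = 0, h′(0) = -3, h′′(0) = 4, h′′′(0) = -13, h′′′′(0) = 128.

f: a_k = 0, 4, -8, 64/3, -64, 1024/5, -2048/3, 16384/7, -8192, …
g: a_k = -3, 0, 3/2, 0, -1/8, 0, 1/240, 0, -1/13440, …
h₀=f+g: left-lcm gives L₀, ord ≤ 4.
∫: right-multiply L₀ by Dx.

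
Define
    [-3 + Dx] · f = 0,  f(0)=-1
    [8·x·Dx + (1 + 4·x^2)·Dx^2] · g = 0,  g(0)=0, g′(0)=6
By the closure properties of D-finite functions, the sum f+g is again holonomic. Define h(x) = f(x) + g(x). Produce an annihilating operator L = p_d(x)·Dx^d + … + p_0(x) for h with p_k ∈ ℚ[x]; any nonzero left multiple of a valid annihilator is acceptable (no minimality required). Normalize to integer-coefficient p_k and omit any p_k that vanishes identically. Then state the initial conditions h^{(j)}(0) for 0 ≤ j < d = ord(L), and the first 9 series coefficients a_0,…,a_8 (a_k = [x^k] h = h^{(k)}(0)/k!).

f: a_k = -1, -3, -9/2, -9/2, -27/8, -81/40, -81/80, -243/560, -729/4480, …
g: a_k = 0, 6, 0, -8, 0, 96/5, 0, -384/7, 0, …
Sum ⇒ L₀ = lclm(L_f,L_g) in ℚ(x)⟨Dx⟩.
L = (24 - 72·x - 288·x^2 - 288·x^3)·Dx + (-17 + 24·x^2 - 144·x^4)·Dx^2 + (3 + 8·x + 24·x^2 + 32·x^3 + 48·x^4)·Dx^3  (order 3).
h: a_k = -1, 3, -9/2, -25/2, -27/8, 687/40, -81/80, -30963/560, -729/4480, …
ICs: h(0) = -1, h′(0) = 3, h′′(0) = -9.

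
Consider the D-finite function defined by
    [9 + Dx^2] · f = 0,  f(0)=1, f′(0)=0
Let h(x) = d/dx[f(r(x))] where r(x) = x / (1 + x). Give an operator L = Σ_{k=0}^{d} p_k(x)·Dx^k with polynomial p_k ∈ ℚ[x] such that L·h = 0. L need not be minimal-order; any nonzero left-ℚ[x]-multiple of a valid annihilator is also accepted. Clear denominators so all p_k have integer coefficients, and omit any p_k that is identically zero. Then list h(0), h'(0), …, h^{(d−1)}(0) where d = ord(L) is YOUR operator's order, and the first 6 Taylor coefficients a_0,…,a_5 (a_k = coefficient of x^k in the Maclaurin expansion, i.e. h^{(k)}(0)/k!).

f: a_k = 1, 0, -9/2, 0, 27/8, 0, …
f∘r: x↦r, Dx↦Dx/r' in L_f ⇒ L₀.
h₀' ⇒ L via d/dx closure of L₀.
L = (15 + 12·x + 6·x^2) + (6 + 18·x + 18·x^2 + 6·x^3)·Dx + (1 + 4·x + 6·x^2 + 4·x^3 + x^4)·Dx^2  (order 2).
h: a_k = 0, -9, 27, -81/2, 45/2, 2457/40, …
ICs: h(0) = 0, h′(0) = -9.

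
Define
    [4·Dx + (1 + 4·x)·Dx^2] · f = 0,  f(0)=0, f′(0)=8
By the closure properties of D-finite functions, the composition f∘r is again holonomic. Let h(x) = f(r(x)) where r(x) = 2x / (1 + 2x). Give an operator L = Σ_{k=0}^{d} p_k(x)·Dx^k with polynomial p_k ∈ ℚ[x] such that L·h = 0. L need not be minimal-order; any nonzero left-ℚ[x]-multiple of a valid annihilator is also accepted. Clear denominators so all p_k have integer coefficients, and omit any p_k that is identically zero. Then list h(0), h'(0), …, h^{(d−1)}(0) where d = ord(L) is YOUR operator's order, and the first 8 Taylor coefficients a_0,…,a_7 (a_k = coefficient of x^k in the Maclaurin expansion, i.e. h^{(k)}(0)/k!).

L = (12 + 40·x)·Dx + (1 + 12·x + 20·x^2)·Dx^2  (order 2).
h: a_k = 0, 16, -96, 1984/3, -4992, 199936/5, -333312, 19999744/7, …
ICs: h(0) = 0, h′(0) = 16.

f: a_k = 0, 8, -16, 128/3, -128, 2048/5, -4096/3, 32768/7, …
f∘r: x↦r, Dx↦Dx/r' in L_f ⇒ L₀.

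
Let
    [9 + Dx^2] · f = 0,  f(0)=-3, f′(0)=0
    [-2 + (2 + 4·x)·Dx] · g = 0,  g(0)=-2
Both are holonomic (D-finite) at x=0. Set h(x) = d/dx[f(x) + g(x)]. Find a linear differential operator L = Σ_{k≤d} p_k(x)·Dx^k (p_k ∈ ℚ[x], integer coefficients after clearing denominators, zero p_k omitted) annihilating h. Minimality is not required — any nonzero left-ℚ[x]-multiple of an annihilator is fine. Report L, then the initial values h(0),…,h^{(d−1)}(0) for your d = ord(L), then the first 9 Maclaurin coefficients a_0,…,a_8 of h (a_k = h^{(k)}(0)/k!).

f: a_k = -3, 0, 27/2, 0, -81/8, 0, 243/80, 0, -2187/4480, …
g: a_k = -2, -2, 1, -1, 5/4, -7/4, 21/8, -33/8, 429/64, …
Sum ⇒ L₀ = lclm(L_f,L_g) in ℚ(x)⟨Dx⟩.
h₀' ⇒ L via d/dx closure of L₀.
L = (-18 - 27·x - 27·x^2) + (-9 - 45·x - 81·x^2 - 54·x^3)·Dx + (-2 - 3·x - 3·x^2)·Dx^2 + (-1 - 5·x - 9·x^2 - 6·x^3)·Dx^3  (order 3).
h: a_k = -2, 29, -3, -71/2, -35/4, 1359/40, -231/8, 27843/560, -6435/64, …
ICs: h(0) = -2, h′(0) = 29, h′′(0) = -6.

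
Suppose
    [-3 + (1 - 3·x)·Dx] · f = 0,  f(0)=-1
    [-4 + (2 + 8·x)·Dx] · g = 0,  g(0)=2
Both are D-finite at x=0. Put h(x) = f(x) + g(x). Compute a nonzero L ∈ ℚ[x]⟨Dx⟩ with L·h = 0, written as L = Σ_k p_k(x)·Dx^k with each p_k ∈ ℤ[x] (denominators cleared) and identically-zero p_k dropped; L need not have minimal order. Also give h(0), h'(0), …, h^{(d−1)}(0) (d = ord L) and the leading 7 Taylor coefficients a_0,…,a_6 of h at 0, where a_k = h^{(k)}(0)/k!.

f: a_k = -1, -3, -9, -27, -81, -243, -729, …
g: a_k = 2, 4, -4, 8, -20, 56, -168, …
L₀ := lclm(L_f,L_g); ord L₀ ≤ 1+1.
L = (-48 - 108·x) + (22 + 120·x + 324·x^2)·Dx + (-1 - 19·x - 6·x^2 + 216·x^3)·Dx^2  (order 2).
h: a_k = 1, 1, -13, -19, -101, -187, -897, …
ICs: h(0) = 1, h′(0) = 1.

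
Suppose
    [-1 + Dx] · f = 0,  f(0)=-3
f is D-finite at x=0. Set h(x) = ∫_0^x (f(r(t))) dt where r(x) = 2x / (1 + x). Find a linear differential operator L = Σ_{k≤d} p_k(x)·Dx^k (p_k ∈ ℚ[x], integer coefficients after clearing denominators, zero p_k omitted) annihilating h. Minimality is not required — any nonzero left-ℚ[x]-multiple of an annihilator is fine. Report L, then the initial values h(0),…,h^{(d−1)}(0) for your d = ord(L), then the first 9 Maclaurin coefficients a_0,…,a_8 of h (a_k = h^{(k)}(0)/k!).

f: a_k = -3, -3, -3/2, -1/2, -1/8, -1/40, -1/240, -1/1680, -1/13440, …
Change of var in L_f (x↦r) gives L₀.
Integrate: L := L₀·Dx.
L = -2·Dx + (1 + 2·x + x^2)·Dx^2  (order 2).
h: a_k = 0, -3, -3, 0, 1/2, -2/5, 1/5, -4/105, -5/84, …
ICs: h(0) = 0, h′(0) = -3.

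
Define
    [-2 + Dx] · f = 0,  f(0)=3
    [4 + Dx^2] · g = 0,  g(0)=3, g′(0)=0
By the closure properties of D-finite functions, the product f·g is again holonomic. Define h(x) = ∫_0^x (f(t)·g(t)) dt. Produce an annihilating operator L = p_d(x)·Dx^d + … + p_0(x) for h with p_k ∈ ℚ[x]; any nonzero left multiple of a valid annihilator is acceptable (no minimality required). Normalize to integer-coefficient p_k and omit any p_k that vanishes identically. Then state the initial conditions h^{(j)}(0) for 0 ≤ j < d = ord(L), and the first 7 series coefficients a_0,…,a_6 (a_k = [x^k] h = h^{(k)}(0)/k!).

L = 8·Dx - 4·Dx^2 + Dx^3  (order 3).
h: a_k = 0, 9, 9, 0, -6, -24/5, -8/5, …
ICs: h(0) = 0, h′(0) = 9, h′′(0) = 18.

f: a_k = 3, 6, 6, 4, 2, 4/5, 4/15, …
g: a_k = 3, 0, -6, 0, 2, 0, -4/15, …
Sym-product of L_f,L_g gives L₀ (≤ ord 2).
Integrate: L := L₀·Dx.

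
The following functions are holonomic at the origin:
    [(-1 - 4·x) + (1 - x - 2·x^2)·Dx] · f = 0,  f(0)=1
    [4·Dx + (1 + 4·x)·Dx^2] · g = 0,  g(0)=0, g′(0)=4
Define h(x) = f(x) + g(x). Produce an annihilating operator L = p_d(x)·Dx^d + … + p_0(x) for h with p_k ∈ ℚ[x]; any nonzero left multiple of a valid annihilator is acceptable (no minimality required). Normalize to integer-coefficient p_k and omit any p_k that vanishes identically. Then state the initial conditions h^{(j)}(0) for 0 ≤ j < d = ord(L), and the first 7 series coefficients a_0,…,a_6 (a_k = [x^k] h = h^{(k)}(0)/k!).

f: a_k = 1, 1, 3, 5, 11, 21, 43, …
g: a_k = 0, 4, -8, 64/3, -64, 1024/5, -2048/3, …
f+g: L₀ = lclm(L_f,L_g), ord ≤ 1+2.
L = (156 + 624·x + 1440·x^2 + 768·x^3 + 768·x^4)·Dx + (-1 + 160·x + 1064·x^2 + 1952·x^3 + 1600·x^4 + 1280·x^5)·Dx^2 + (-5 - 39·x - 66·x^2 + 80·x^3 + 240·x^4 + 384·x^5 + 256·x^6)·Dx^3  (order 3).
h: a_k = 1, 5, -5, 79/3, -53, 1129/5, -1919/3, …
ICs: h(0) = 1, h′(0) = 5, h′′(0) = -10.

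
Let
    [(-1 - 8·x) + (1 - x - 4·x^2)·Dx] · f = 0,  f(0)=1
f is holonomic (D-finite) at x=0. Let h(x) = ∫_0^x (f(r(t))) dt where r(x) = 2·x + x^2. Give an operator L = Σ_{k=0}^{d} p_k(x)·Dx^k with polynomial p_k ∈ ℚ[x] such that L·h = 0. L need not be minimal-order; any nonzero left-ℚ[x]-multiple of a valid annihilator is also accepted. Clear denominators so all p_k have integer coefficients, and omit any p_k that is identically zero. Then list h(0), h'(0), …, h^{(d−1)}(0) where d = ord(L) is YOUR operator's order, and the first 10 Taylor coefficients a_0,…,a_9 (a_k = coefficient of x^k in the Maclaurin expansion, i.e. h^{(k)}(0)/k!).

L = (2 + 34·x + 48·x^2 + 16·x^3)·Dx + (-1 + 2·x + 17·x^2 + 16·x^3 + 4·x^4)·Dx^2  (order 2).
h: a_k = 0, 1, 1, 7, 23, 577/5, 1531/3, 17489/7, 12079, 541877/9, …
ICs: h(0) = 0, h′(0) = 1.

f: a_k = 1, 1, 5, 9, 29, 65, 181, 441, 1165, 2929, …
Change of var in L_f (x↦r) gives L₀.
∫: right-multiply L₀ by Dx.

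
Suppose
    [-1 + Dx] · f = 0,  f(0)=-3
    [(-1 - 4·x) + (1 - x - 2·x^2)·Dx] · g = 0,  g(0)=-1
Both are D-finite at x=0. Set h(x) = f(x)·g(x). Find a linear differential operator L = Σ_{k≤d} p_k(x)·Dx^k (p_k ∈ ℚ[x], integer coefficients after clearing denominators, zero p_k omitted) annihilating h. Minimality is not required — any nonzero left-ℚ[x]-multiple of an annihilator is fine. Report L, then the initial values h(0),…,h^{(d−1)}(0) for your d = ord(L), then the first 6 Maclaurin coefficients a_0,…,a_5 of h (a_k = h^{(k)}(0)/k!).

L = (2 + 3·x - 2·x^2) + (-1 + x + 2·x^2)·Dx  (order 1).
h: a_k = 3, 6, 27/2, 26, 425/8, 2103/20, …
ICs: h(0) = 3.

f: a_k = -3, -3, -3/2, -1/2, -1/8, -1/40, …
g: a_k = -1, -1, -3, -5, -11, -21, …
h₀=f·g: eliminate ⇒ L₀, order ≤ 1·1.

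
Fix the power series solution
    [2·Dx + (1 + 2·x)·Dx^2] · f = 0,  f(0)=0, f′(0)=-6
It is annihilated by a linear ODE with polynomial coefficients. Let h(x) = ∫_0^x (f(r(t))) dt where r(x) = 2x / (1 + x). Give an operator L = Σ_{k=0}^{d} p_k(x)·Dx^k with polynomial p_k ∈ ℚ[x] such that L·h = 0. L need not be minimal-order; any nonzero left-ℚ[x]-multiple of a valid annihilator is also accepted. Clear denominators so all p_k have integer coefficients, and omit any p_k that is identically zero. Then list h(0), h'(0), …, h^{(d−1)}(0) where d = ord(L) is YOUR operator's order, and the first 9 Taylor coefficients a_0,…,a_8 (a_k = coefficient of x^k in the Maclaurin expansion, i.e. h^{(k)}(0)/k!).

L = (6 + 10·x)·Dx^2 + (1 + 6·x + 5·x^2)·Dx^3  (order 3).
h: a_k = 0, 0, -6, 12, -31, 468/5, -1562/5, 1116, -58593/14, …
ICs: h(0) = 0, h′(0) = 0, h′′(0) = -12.

f: a_k = 0, -6, 6, -8, 12, -96/5, 32, -384/7, 96, …
Substitute x→r, Dx→(1/r')Dx; clear ⇒ L₀.
h=∫₀ˣh₀: take L = L₀·Dx.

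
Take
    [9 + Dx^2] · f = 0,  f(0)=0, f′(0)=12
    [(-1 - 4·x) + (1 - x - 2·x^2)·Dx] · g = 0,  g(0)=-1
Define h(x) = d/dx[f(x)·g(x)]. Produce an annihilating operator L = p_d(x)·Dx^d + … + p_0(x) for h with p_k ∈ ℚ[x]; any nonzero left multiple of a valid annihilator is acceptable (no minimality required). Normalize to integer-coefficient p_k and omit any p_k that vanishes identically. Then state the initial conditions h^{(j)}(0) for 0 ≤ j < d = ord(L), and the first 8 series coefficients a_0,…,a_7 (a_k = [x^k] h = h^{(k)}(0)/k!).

f: a_k = 0, 12, 0, -18, 0, 81/10, 0, -243/140, …
g: a_k = -1, -1, -3, -5, -11, -21, -43, -85, …
f·g: L₀ = L_f ⊗_s L_g, ord ≤ 2·1.
h₀' ⇒ L via d/dx closure of L₀.
L = (-33 - 162·x - 243·x^2 + 324·x^3 + 324·x^4) + (-6 - 6·x + 108·x^2 + 144·x^3)·Dx + (5 - 14·x - 19·x^2 + 36·x^3 + 36·x^4)·Dx^2  (order 2).
h: a_k = -12, -24, -54, -168, -861/2, -5103/5, -47679/20, -190614/35, …
ICs: h(0) = -12, h′(0) = -24.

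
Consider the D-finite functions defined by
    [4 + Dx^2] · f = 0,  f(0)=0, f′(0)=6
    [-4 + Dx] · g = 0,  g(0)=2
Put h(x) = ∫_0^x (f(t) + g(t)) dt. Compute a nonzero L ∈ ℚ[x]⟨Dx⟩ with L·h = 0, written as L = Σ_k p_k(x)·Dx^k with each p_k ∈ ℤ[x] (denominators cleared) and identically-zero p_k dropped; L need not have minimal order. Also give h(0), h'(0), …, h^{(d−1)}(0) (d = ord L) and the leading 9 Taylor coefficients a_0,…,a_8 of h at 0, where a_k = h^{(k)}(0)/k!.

L = -16·Dx + 4·Dx^2 - 4·Dx^3 + Dx^4  (order 4).
h: a_k = 0, 2, 7, 16/3, 13/3, 64/15, 134/45, 512/315, 253/315, …
ICs: h(0) = 0, h′(0) = 2, h′′(0) = 14, h′′′(0) = 32.

f: a_k = 0, 6, 0, -4, 0, 4/5, 0, -8/105, 0, …
g: a_k = 2, 8, 16, 64/3, 64/3, 256/15, 512/45, 2048/315, 1024/315, …
Weyl lclm of L_f,L_g ⇒ L₀ (ord ≤ 3).
h=∫h₀ ⇒ L = L₀·Dx.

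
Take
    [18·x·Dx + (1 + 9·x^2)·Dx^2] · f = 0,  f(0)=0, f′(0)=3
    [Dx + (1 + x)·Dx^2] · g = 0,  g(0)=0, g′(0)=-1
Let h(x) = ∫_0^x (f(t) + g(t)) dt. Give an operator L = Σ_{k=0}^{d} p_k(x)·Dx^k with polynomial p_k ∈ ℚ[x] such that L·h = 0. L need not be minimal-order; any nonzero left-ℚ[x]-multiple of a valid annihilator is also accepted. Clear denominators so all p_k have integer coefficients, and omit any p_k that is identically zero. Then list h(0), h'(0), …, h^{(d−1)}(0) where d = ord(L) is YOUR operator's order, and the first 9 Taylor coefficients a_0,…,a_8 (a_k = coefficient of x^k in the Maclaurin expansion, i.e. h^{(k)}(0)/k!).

f: a_k = 0, 3, 0, -9, 0, 243/5, 0, -2187/7, 0, …
g: a_k = 0, -1, 1/2, -1/3, 1/4, -1/5, 1/6, -1/7, 1/8, …
L₀ := lclm(L_f,L_g); ord L₀ ≤ 2+2.
h=∫₀ˣh₀: take L = L₀·Dx.
L = (-18 - 54·x + 486·x^2 + 162·x^3)·Dx^2 + (-20 - 36·x + 432·x^2 + 972·x^3 + 324·x^4)·Dx^3 + (-1 + 17·x + 18·x^2 + 162·x^3 + 243·x^4 + 81·x^5)·Dx^4  (order 4).
h: a_k = 0, 0, 1, 1/6, -7/3, 1/20, 121/15, 1/42, -547/14, …
ICs: h(0) = 0, h′(0) = 0, h′′(0) = 2, h′′′(0) = 1.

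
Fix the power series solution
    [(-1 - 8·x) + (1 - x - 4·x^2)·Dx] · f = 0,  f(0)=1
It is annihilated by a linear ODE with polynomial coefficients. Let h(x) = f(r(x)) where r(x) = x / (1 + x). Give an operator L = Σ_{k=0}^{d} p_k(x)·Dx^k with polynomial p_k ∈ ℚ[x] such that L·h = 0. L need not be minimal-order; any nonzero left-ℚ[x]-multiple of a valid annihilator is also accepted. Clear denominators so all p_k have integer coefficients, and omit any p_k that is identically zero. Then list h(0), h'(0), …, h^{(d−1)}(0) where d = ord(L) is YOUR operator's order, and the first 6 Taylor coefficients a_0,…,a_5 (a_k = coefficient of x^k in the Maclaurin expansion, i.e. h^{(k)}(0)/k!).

f: a_k = 1, 1, 5, 9, 29, 65, …
L₀ from L_f via x↦r, Dx↦r'^{-1}Dx.
L = (1 + 9·x) + (-1 - 2·x + 3·x^2 + 4·x^3)·Dx  (order 1).
h: a_k = 1, 1, 4, 0, 16, -16, …
ICs: h(0) = 1.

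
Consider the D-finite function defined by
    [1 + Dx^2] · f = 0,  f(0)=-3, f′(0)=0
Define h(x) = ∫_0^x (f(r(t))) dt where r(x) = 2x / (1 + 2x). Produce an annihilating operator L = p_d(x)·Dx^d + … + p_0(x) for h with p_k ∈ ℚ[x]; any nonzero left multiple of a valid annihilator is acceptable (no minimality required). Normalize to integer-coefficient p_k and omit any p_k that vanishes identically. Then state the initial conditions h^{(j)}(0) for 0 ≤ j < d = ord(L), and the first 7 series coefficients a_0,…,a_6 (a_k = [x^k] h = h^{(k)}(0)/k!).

L = 4·Dx + (4 + 24·x + 48·x^2 + 32·x^3)·Dx^2 + (1 + 8·x + 24·x^2 + 32·x^3 + 16·x^4)·Dx^3  (order 3).
h: a_k = 0, -3, 0, 2, -6, 14, -88/3, …
ICs: h(0) = 0, h′(0) = -3, h′′(0) = 0.

f: a_k = -3, 0, 3/2, 0, -1/8, 0, 1/240, …
f∘r: x↦r, Dx↦Dx/r' in L_f ⇒ L₀.
Integrate: L := L₀·Dx.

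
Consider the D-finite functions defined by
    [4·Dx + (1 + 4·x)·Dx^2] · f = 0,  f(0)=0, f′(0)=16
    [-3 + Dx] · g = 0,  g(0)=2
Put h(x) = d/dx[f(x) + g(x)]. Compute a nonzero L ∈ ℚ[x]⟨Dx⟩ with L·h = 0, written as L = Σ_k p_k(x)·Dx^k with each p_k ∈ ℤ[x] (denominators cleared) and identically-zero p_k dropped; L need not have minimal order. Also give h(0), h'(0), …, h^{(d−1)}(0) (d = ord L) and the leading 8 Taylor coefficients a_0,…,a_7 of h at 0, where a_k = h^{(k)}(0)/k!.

L = (-132 - 144·x) + (23 - 72·x - 144·x^2)·Dx + (7 + 40·x + 48·x^2)·Dx^2  (order 2).
h: a_k = 22, -46, 283, -997, 16465/4, -327437/20, 2621683/40, -73399591/280, …
ICs: h(0) = 22, h′(0) = -46.

f: a_k = 0, 16, -32, 256/3, -256, 4096/5, -8192/3, 65536/7, …
g: a_k = 2, 6, 9, 9, 27/4, 81/20, 81/40, 243/280, …
L₀ := lclm(L_f,L_g); ord L₀ ≤ 2+1.
h=h₀': d/dx-closure on L₀ ⇒ L.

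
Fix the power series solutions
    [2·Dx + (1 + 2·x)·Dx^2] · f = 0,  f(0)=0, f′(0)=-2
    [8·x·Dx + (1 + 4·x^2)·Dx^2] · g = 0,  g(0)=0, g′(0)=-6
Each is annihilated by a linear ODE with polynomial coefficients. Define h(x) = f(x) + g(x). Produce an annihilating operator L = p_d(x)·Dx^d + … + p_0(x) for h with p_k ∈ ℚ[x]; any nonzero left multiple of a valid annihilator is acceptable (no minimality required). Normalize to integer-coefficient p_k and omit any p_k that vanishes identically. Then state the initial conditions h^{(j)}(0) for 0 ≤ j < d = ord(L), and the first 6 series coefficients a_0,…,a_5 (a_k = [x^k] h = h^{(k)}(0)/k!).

L = (-8 - 48·x + 96·x^2 + 64·x^3)·Dx + (-8 - 16·x + 192·x^3 + 128·x^4)·Dx^2 + (-1 + 2·x + 8·x^2 + 16·x^3 + 48·x^4 + 32·x^5)·Dx^3  (order 3).
h: a_k = 0, -8, 2, 16/3, 4, -128/5, …
ICs: h(0) = 0, h′(0) = -8, h′′(0) = 4.

f: a_k = 0, -2, 2, -8/3, 4, -32/5, …
g: a_k = 0, -6, 0, 8, 0, -96/5, …
h₀=f+g: left-lcm gives L₀, ord ≤ 4.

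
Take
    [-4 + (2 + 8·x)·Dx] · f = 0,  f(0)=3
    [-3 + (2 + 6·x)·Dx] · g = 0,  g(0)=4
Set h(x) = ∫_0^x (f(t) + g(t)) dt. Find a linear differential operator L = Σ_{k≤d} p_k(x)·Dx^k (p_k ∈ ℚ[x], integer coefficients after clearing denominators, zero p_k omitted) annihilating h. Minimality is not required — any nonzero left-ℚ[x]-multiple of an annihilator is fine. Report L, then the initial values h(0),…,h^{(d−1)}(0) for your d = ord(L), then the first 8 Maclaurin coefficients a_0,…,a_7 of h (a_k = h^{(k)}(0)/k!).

L = -6·Dx + (7 + 24·x)·Dx^2 + (2 + 14·x + 24·x^2)·Dx^3  (order 3).
h: a_k = 0, 7, 6, -7/2, 75/16, -273/32, 2359/128, -11403/256, …
ICs: h(0) = 0, h′(0) = 7, h′′(0) = 12.

f: a_k = 3, 6, -6, 12, -30, 84, -252, 792, …
g: a_k = 4, 6, -9/2, 27/4, -405/32, 1701/64, -15309/256, 72171/512, …
Sum ⇒ L₀ = lclm(L_f,L_g) in ℚ(x)⟨Dx⟩.
Integrate: L := L₀·Dx.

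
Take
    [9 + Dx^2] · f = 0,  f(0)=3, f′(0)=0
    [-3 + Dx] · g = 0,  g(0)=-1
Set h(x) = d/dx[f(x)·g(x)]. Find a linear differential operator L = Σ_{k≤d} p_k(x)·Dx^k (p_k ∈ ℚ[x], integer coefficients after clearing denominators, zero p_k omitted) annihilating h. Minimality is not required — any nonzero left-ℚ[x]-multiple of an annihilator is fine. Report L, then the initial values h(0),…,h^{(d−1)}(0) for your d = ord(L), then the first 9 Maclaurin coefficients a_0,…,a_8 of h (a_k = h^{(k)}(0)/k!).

L = 18 - 6·Dx + Dx^2  (order 2).
h: a_k = -9, 0, 81, 162, 243/2, 0, -729/10, -2187/35, -6561/280, …
ICs: h(0) = -9, h′(0) = 0.

f: a_k = 3, 0, -27/2, 0, 81/8, 0, -243/80, 0, 2187/4480, …
g: a_k = -1, -3, -9/2, -9/2, -27/8, -81/40, -81/80, -243/560, -729/4480, …
f·g: L₀ = L_f ⊗_s L_g, ord ≤ 2·1.
h=h₀': d/dx-closure on L₀ ⇒ L.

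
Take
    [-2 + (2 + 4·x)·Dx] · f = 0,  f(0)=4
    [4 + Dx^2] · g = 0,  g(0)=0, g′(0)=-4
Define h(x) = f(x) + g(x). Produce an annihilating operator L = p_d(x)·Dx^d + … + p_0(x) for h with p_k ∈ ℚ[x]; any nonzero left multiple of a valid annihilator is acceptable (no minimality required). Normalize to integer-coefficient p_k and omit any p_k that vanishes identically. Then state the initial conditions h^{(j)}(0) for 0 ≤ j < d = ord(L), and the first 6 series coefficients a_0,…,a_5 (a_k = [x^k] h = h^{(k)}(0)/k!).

L = (-28 - 64·x - 64·x^2) + (12 + 88·x + 192·x^2 + 128·x^3)·Dx + (-7 - 16·x - 16·x^2)·Dx^2 + (3 + 22·x + 48·x^2 + 32·x^3)·Dx^3  (order 3).
h: a_k = 4, 0, -2, 14/3, -5/2, 89/30, …
ICs: h(0) = 4, h′(0) = 0, h′′(0) = -4.

f: a_k = 4, 4, -2, 2, -5/2, 7/2, …
g: a_k = 0, -4, 0, 8/3, 0, -8/15, …
f+g: L₀ = lclm(L_f,L_g), ord ≤ 1+2.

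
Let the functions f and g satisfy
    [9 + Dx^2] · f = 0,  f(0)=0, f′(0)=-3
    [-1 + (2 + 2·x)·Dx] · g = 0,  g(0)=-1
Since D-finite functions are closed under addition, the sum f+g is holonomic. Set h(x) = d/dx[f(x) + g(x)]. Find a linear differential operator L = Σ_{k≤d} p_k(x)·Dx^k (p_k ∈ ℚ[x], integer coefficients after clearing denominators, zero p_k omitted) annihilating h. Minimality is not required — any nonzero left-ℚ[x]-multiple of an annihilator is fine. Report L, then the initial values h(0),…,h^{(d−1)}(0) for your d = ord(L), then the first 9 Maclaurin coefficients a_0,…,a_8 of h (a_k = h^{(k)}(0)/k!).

f: a_k = 0, -3, 0, 9/2, 0, -81/40, 0, 243/560, 0, …
g: a_k = -1, -1/2, 1/8, -1/16, 5/128, -7/256, 21/1024, -33/2048, 429/32768, …
Sum ⇒ L₀ = lclm(L_f,L_g) in ℚ(x)⟨Dx⟩.
Derive L from L₀ (diff closure).
L = (-153 - 216·x - 108·x^2) + (-234 - 666·x - 648·x^2 - 216·x^3)·Dx + (-17 - 24·x - 12·x^2)·Dx^2 + (-26 - 74·x - 72·x^2 - 24·x^3)·Dx^3  (order 3).
h: a_k = -7/2, 1/4, 213/16, 5/32, -2627/256, 63/512, 29949/10240, 429/4096, -1344969/2293760, …
ICs: h(0) = -7/2, h′(0) = 1/4, h′′(0) = 213/8.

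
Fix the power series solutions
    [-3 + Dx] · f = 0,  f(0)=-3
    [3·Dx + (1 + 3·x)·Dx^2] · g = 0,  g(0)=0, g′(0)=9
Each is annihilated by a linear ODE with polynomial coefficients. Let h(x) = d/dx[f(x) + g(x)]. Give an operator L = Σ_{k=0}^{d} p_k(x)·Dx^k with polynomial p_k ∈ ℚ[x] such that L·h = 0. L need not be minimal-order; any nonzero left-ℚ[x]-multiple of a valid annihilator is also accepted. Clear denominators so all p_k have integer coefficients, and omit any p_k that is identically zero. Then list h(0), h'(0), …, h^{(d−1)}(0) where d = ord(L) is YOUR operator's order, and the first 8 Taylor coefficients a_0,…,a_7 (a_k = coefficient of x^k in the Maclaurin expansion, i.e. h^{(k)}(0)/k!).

f: a_k = -3, -9, -27/2, -27/2, -81/8, -243/40, -243/80, -729/560, …
g: a_k = 0, 9, -27/2, 27, -243/4, 729/5, -729/2, 6561/7, …
h₀=f+g: left-lcm gives L₀, ord ≤ 3.
h=h₀': d/dx-closure on L₀ ⇒ L.
L = (-27 - 27·x) + (3 - 18·x - 27·x^2)·Dx + (2 + 9·x + 9·x^2)·Dx^2  (order 2).
h: a_k = 0, -54, 81/2, -567/2, 5589/8, -88209/40, 524151/80, -11024667/560, …
ICs: h(0) = 0, h′(0) = -54.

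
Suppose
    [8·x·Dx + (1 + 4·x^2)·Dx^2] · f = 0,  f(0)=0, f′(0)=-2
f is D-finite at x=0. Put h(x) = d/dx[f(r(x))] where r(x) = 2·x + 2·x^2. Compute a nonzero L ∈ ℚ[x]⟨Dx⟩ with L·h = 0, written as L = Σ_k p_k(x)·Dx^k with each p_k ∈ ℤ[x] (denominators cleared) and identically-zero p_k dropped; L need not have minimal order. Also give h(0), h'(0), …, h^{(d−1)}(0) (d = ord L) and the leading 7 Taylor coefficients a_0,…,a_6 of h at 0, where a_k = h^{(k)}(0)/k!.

L = (-2 + 32·x + 128·x^2 + 192·x^3 + 96·x^4) + (1 + 2·x + 16·x^2 + 64·x^3 + 80·x^4 + 32·x^5)·Dx  (order 1).
h: a_k = -4, -8, 64, 256, -704, -6016, 2048, …
ICs: h(0) = -4.

f: a_k = 0, -2, 0, 8/3, 0, -32/5, 0, …
f∘r: x↦r, Dx↦Dx/r' in L_f ⇒ L₀.
Derive L from L₀ (diff closure).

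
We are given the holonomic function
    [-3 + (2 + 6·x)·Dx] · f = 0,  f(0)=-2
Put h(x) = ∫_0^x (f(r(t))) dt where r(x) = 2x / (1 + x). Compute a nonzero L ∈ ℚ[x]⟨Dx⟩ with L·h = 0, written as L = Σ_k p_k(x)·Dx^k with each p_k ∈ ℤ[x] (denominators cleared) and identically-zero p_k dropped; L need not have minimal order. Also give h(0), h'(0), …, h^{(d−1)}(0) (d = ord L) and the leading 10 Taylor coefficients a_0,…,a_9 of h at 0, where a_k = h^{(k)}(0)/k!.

L = -3·Dx + (1 + 8·x + 7·x^2)·Dx^2  (order 2).
h: a_k = 0, -2, -3, 5, -51/4, 861/20, -1379/8, 6141/8, -234975/64, 3549407/192, …
ICs: h(0) = 0, h′(0) = -2.

f: a_k = -2, -3, 9/4, -27/8, 405/64, -1701/128, 15309/512, -72171/1024, 2814669/16384, -14073345/32768, …
L₀ from L_f via x↦r, Dx↦r'^{-1}Dx.
Integrate: L := L₀·Dx.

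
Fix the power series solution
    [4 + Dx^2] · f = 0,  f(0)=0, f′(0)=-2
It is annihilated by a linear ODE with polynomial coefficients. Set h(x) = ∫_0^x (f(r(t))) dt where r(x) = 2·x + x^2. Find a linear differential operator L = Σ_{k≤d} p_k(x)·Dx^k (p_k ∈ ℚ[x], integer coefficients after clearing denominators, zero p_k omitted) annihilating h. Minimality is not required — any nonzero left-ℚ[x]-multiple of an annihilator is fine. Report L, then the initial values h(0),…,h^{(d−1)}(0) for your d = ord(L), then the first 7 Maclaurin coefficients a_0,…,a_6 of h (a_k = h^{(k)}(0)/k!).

L = (16 + 48·x + 48·x^2 + 16·x^3)·Dx - Dx^2 + (1 + x)·Dx^3  (order 3).
h: a_k = 0, 0, -2, -2/3, 8/3, 16/5, -4/45, …
ICs: h(0) = 0, h′(0) = 0, h′′(0) = -4.

f: a_k = 0, -2, 0, 4/3, 0, -4/15, 0, …
Change of var in L_f (x↦r) gives L₀.
∫: right-multiply L₀ by Dx.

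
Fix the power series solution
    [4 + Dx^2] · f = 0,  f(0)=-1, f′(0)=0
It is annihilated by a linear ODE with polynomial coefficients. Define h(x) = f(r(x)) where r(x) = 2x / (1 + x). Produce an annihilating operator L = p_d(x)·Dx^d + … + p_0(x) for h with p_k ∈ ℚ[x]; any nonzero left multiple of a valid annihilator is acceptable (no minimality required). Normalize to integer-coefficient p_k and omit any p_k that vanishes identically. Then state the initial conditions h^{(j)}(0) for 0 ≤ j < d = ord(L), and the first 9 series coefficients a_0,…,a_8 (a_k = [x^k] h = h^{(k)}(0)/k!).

L = 16 + (2 + 6·x + 6·x^2 + 2·x^3)·Dx + (1 + 4·x + 6·x^2 + 4·x^3 + x^4)·Dx^2  (order 2).
h: a_k = -1, 0, 8, -16, 40/3, 32/3, -2744/45, 656/5, -12568/63, …
ICs: h(0) = -1, h′(0) = 0.

f: a_k = -1, 0, 2, 0, -2/3, 0, 4/45, 0, -2/315, …
h₀=f(r): pull back L_f along r ⇒ L₀.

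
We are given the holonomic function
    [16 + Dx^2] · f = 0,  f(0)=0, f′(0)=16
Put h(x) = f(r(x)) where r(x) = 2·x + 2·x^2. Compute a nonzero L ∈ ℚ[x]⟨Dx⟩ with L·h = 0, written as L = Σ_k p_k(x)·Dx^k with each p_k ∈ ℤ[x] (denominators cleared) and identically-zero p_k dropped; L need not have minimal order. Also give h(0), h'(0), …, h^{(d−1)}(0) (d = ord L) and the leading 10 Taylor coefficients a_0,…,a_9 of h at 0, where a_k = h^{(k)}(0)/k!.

f: a_k = 0, 16, 0, -128/3, 0, 512/15, 0, -4096/315, 0, 8192/2835, …
Substitute x→r, Dx→(1/r')Dx; clear ⇒ L₀.
L = (64 + 384·x + 768·x^2 + 512·x^3) - 2·Dx + (1 + 2·x)·Dx^2  (order 2).
h: a_k = 0, 32, 32, -1024/3, -1024, 1024/15, 5120, 2916352/315, -32768/45, -79413248/2835, …
ICs: h(0) = 0, h′(0) = 32.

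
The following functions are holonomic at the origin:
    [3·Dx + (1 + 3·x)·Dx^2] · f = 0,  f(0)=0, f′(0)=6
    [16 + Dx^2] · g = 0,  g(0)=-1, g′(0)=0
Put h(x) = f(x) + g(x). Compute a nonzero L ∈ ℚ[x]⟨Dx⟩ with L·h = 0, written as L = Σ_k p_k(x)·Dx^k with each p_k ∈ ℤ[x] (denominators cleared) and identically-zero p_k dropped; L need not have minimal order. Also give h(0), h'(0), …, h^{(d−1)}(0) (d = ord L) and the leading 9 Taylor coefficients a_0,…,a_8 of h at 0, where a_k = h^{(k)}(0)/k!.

f: a_k = 0, 6, -9, 18, -81/2, 486/5, -243, 4374/7, -6561/4, …
g: a_k = -1, 0, 8, 0, -32/3, 0, 256/45, 0, -512/315, …
L₀ := lclm(L_f,L_g); ord L₀ ≤ 2+2.
L = (1680 + 2304·x + 3456·x^2)·Dx + (272 + 1584·x + 3456·x^2 + 3456·x^3)·Dx^2 + (105 + 144·x + 216·x^2)·Dx^3 + (17 + 99·x + 216·x^2 + 216·x^3)·Dx^4  (order 4).
h: a_k = -1, 6, -1, 18, -307/6, 486/5, -10679/45, 4374/7, -2068763/1260, …
ICs: h(0) = -1, h′(0) = 6, h′′(0) = -2, h′′′(0) = 108.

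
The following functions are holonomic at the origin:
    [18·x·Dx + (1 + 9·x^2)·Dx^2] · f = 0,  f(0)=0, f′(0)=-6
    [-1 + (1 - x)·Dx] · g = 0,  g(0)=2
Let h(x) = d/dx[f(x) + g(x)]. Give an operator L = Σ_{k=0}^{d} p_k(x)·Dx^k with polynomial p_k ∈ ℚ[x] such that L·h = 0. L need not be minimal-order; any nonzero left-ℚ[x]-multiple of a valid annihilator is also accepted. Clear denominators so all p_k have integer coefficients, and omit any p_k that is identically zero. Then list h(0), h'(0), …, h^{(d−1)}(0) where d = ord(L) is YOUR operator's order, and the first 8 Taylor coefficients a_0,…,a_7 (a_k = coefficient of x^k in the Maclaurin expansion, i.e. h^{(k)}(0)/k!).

L = (18 - 72·x - 486·x^2) + (-12 + 18·x + 180·x^2 - 486·x^3)·Dx + (1 + 8·x + 72·x^3 - 81·x^4)·Dx^2  (order 2).
h: a_k = -4, 4, 60, 8, -476, 12, 4388, 16, …
ICs: h(0) = -4, h′(0) = 4.

f: a_k = 0, -6, 0, 18, 0, -486/5, 0, 4374/7, …
g: a_k = 2, 2, 2, 2, 2, 2, 2, 2, …
f+g: L₀ = lclm(L_f,L_g), ord ≤ 2+1.
Derive L from L₀ (diff closure).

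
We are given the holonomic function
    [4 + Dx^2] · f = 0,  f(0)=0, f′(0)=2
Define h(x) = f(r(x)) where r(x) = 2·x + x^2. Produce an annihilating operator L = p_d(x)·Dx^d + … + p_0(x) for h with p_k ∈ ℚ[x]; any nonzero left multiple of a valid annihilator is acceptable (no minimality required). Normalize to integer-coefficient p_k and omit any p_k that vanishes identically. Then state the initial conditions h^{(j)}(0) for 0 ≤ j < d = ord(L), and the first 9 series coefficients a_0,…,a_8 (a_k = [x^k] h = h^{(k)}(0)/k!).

L = (16 + 48·x + 48·x^2 + 16·x^3) - Dx + (1 + x)·Dx^2  (order 2).
h: a_k = 0, 4, 2, -32/3, -16, 8/15, 20, 5696/315, -32/45, …
ICs: h(0) = 0, h′(0) = 4.

f: a_k = 0, 2, 0, -4/3, 0, 4/15, 0, -8/315, 0, …
Change of var in L_f (x↦r) gives L₀.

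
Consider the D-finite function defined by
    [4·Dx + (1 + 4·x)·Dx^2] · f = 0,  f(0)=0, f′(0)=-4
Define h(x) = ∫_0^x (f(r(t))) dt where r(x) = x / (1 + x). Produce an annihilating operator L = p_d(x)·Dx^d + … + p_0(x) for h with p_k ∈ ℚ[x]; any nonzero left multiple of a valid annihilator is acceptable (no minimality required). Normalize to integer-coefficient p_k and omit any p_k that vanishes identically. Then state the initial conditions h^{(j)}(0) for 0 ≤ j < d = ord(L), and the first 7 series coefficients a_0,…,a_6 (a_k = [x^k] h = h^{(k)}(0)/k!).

f: a_k = 0, -4, 8, -64/3, 64, -1024/5, 2048/3, …
f∘r: x↦r, Dx↦Dx/r' in L_f ⇒ L₀.
h=∫₀ˣh₀: take L = L₀·Dx.
L = (6 + 10·x)·Dx^2 + (1 + 6·x + 5·x^2)·Dx^3  (order 3).
h: a_k = 0, 0, -2, 4, -31/3, 156/5, -1562/15, …
ICs: h(0) = 0, h′(0) = 0, h′′(0) = -4.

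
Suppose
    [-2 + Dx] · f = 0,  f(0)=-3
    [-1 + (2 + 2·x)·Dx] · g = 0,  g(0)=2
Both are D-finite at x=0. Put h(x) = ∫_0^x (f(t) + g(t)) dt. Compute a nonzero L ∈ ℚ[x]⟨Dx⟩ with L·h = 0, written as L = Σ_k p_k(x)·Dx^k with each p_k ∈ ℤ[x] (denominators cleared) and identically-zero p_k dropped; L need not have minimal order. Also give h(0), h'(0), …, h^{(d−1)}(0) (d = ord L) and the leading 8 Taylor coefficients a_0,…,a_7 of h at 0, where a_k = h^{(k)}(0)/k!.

f: a_k = -3, -6, -6, -4, -2, -4/5, -4/15, -8/105, …
g: a_k = 2, 1, -1/4, 1/8, -5/64, 7/128, -21/512, 33/1024, …
Weyl lclm of L_f,L_g ⇒ L₀ (ord ≤ 2).
h=∫h₀ ⇒ L = L₀·Dx.
L = (10 + 8·x)·Dx + (-17 - 32·x - 16·x^2)·Dx^2 + (6 + 14·x + 8·x^2)·Dx^3  (order 3).
h: a_k = 0, -1, -5/2, -25/12, -31/32, -133/320, -159/1280, -2363/53760, …
ICs: h(0) = 0, h′(0) = -1, h′′(0) = -5.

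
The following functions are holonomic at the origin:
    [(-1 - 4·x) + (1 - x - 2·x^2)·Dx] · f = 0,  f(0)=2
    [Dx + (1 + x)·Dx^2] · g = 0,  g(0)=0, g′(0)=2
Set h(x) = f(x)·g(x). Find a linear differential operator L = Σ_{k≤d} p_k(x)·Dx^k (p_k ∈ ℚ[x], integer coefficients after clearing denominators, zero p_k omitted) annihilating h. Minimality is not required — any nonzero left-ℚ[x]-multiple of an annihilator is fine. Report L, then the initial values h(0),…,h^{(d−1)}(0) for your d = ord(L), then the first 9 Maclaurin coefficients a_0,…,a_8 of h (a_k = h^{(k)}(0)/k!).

L = (5 + 8·x) + (1 + 11·x + 10·x^2)·Dx + (-1 + 3·x^2 + 2·x^3)·Dx^2  (order 2).
h: a_k = 0, 4, 2, 34/3, 43/3, 189/5, 329/5, 4969/35, 3823/14, …
ICs: h(0) = 0, h′(0) = 4.

f: a_k = 2, 2, 6, 10, 22, 42, 86, 170, 342, …
g: a_k = 0, 2, -1, 2/3, -1/2, 2/5, -1/3, 2/7, -1/4, …
Sym-product of L_f,L_g gives L₀ (≤ ord 2).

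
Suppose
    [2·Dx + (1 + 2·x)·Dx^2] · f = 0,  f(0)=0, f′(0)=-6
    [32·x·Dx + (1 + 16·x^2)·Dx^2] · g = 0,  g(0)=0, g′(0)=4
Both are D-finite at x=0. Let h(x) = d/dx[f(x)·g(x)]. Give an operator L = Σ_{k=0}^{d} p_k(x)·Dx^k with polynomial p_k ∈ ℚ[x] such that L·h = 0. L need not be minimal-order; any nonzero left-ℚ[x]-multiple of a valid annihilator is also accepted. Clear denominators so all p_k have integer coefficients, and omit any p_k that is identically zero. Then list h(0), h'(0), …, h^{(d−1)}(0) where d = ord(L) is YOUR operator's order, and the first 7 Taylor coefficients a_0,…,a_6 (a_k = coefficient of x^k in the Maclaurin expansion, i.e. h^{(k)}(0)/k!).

L = (2304 + 8960·x + 114688·x^2 + 552960·x^3 + 983040·x^4 + 851968·x^5 + 1048576·x^7) + (1032 + 14720·x + 111872·x^2 + 616448·x^3 + 1884160·x^4 + 3047424·x^5 + 2293760·x^6 + 1572864·x^7 + 3670016·x^8)·Dx + (72 + 2512·x + 19968·x^2 + 99072·x^3 + 393216·x^4 + 1019904·x^5 + 1572864·x^6 + 1376256·x^7 + 1572864·x^8 + 2097152·x^9)·Dx^2 + (17 + 132·x + 964·x^2 + 4864·x^3 + 18432·x^4 + 55296·x^5 + 129024·x^6 + 196608·x^7 + 196608·x^8 + 262144·x^9 + 262144·x^10)·Dx^3  (order 3).
h: a_k = 0, -48, 72, 384, -400, -34048/5, 38528/5, …
ICs: h(0) = 0, h′(0) = -48, h′′(0) = 144.

f: a_k = 0, -6, 6, -8, 12, -96/5, 32, …
g: a_k = 0, 4, 0, -64/3, 0, 1024/5, 0, …
f·g: L₀ = L_f ⊗_s L_g, ord ≤ 2·2.
h₀' ⇒ L via d/dx closure of L₀.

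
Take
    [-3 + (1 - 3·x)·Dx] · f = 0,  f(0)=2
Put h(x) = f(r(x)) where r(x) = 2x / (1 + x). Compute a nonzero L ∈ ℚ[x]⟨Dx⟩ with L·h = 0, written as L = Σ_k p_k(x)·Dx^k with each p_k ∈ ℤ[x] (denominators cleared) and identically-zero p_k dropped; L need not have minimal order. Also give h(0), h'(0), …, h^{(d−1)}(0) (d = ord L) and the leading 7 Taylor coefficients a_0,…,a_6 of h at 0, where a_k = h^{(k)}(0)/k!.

f: a_k = 2, 6, 18, 54, 162, 486, 1458, …
Substitute x→r, Dx→(1/r')Dx; clear ⇒ L₀.
L = 6 + (-1 + 4·x + 5·x^2)·Dx  (order 1).
h: a_k = 2, 12, 60, 300, 1500, 7500, 37500, …
ICs: h(0) = 2.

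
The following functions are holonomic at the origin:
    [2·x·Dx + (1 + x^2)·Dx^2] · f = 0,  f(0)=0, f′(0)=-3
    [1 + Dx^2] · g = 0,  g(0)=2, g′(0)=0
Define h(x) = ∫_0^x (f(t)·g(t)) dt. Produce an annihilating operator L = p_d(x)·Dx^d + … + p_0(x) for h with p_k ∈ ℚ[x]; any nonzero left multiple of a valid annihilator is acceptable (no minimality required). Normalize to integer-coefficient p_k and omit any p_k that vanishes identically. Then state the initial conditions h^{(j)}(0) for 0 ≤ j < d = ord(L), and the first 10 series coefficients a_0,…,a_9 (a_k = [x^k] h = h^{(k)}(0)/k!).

L = (10 + 26·x^2 + 11·x^4 + 4·x^6 + x^8)·Dx + (12·x + 20·x^3 + 12·x^5 + 4·x^7)·Dx^2 + (12 + 32·x^2 + 18·x^4 + 8·x^6 + 2·x^8)·Dx^3 + (12·x + 20·x^3 + 12·x^5 + 4·x^7)·Dx^4 + (2 + 6·x^2 + 7·x^4 + 4·x^6 + x^8)·Dx^5  (order 5).
h: a_k = 0, 0, -3, 0, 5/4, 0, -49/120, 0, 1301/6720, 0, …
ICs: h(0) = 0, h′(0) = 0, h′′(0) = -6, h′′′(0) = 0, h′′′′(0) = 30.

f: a_k = 0, -3, 0, 1, 0, -3/5, 0, 3/7, 0, -1/3, …
g: a_k = 2, 0, -1, 0, 1/12, 0, -1/360, 0, 1/20160, 0, …
f·g: L₀ = L_f ⊗_s L_g, ord ≤ 2·2.
h=∫₀ˣh₀: take L = L₀·Dx.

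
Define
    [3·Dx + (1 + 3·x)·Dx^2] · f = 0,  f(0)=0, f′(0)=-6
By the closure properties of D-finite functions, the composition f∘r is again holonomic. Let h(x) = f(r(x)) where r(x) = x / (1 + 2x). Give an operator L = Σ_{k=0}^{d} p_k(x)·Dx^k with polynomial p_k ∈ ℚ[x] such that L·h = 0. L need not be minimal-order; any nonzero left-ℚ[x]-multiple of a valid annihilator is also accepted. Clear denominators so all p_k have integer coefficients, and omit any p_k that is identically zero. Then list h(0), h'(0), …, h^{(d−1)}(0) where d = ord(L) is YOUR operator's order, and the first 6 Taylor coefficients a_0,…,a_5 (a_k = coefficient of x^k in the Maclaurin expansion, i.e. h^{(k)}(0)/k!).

L = (7 + 20·x)·Dx + (1 + 7·x + 10·x^2)·Dx^2  (order 2).
h: a_k = 0, -6, 21, -78, 609/2, -6186/5, …
ICs: h(0) = 0, h′(0) = -6.

f: a_k = 0, -6, 9, -18, 81/2, -486/5, …
Change of var in L_f (x↦r) gives L₀.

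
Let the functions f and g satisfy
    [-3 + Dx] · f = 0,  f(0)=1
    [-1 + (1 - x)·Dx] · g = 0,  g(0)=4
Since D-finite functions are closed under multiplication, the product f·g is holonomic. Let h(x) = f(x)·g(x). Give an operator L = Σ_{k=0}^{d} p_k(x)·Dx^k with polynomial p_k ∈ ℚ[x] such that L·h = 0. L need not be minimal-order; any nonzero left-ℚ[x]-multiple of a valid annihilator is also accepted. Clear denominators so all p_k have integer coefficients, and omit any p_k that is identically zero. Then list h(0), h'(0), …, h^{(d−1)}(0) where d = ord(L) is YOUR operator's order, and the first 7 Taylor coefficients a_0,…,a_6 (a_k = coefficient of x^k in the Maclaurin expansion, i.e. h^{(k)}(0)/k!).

f: a_k = 1, 3, 9/2, 9/2, 27/8, 81/40, 81/80, …
g: a_k = 4, 4, 4, 4, 4, 4, 4, …
Product ⇒ symmetric product L₀, ord ≤ 1.
L = (4 - 3·x) + (-1 + x)·Dx  (order 1).
h: a_k = 4, 16, 34, 52, 131/2, 368/5, 1553/20, …
ICs: h(0) = 4.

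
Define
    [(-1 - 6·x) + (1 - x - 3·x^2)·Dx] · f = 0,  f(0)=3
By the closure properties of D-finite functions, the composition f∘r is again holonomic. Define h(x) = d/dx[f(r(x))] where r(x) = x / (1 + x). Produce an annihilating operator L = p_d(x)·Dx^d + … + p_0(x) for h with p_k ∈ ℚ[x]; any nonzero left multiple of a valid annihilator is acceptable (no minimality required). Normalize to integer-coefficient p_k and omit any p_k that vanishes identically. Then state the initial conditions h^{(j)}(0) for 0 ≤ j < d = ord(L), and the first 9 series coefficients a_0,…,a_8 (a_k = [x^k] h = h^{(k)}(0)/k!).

L = (6 + 18·x + 72·x^2 + 42·x^3) + (-1 - 9·x - 12·x^2 + 17·x^3 + 21·x^4)·Dx  (order 1).
h: a_k = 3, 18, 0, 108, -135, 648, -1323, 4104, -9720, …
ICs: h(0) = 3.

f: a_k = 3, 3, 12, 21, 57, 120, 291, 651, 1524, …
h₀=f(r): pull back L_f along r ⇒ L₀.
h=h₀': d/dx-closure on L₀ ⇒ L.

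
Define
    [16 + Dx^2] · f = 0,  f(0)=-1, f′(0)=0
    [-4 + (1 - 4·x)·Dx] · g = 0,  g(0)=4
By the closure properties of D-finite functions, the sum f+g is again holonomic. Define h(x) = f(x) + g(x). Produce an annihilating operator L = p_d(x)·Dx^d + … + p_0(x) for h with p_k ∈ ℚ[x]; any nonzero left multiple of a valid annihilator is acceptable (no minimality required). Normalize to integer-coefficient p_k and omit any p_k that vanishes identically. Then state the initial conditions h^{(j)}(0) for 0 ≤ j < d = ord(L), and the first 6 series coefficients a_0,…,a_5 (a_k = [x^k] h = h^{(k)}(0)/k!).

f: a_k = -1, 0, 8, 0, -32/3, 0, …
g: a_k = 4, 16, 64, 256, 1024, 4096, …
h₀=f+g: left-lcm gives L₀, ord ≤ 3.
L = (-448 + 512·x - 1024·x^2) + (48 - 320·x + 768·x^2 - 1024·x^3)·Dx + (-28 + 32·x - 64·x^2)·Dx^2 + (3 - 20·x + 48·x^2 - 64·x^3)·Dx^3  (order 3).
h: a_k = 3, 16, 72, 256, 3040/3, 4096, …
ICs: h(0) = 3, h′(0) = 16, h′′(0) = 144.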